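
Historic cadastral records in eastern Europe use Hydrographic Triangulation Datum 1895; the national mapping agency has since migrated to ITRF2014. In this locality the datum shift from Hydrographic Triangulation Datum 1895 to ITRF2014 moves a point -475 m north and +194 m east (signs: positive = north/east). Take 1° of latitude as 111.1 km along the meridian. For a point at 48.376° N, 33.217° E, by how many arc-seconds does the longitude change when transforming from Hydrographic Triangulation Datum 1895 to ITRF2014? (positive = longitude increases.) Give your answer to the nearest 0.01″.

Δλ = 9.46″

At latitude 48.376°, cos φ = 0.664239.
1° of longitude at this latitude = 111.1 × cos φ = 73.80 km, so Δλ = 194.0 / 73797.0 = 0.0026288° = 9.464″.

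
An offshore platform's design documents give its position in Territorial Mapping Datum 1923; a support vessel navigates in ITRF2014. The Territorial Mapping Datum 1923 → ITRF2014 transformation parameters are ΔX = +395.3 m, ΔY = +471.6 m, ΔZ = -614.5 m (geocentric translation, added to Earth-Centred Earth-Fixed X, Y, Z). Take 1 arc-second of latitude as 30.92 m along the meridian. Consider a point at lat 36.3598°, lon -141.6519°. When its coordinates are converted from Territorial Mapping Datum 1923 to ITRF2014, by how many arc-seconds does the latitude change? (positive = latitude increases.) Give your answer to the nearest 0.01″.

sin φ = 0.592854, cos φ = 0.805310, sin λ = -0.620438, cos λ = -0.784256.
North component: ΔN = −sin φ cos λ·ΔX − sin φ sin λ·ΔY + cos φ·ΔZ = −(0.592854)(-0.784256)(395.3) − (0.592854)(-0.620438)(471.6) + (0.805310)(-614.5) = -137.60 m.
1° of latitude spans 3600 × 30.92 = 111312 m, so Δφ = -137.60 / 111312 × 3600 = -4.450″.

Δφ = -4.45″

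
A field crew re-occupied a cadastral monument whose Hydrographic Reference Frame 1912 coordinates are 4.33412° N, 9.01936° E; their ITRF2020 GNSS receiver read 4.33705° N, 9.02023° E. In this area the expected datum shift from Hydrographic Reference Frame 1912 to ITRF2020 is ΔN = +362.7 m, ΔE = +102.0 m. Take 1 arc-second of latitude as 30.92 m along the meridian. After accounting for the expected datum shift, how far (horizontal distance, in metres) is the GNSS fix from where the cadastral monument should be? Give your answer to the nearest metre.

37 m

Observed coordinate differences: Δφ = +0.00293°, Δλ = +0.00087°.
Converting to metres (1° lat = 111312 m, cos φ = 0.997140): observed ΔN = 326.1 m, observed ΔE = 96.6 m.
Subtracting the expected shift leaves a residual of 326.1 − (362.7) = -36.6 m north and 96.6 − (102.0) = -5.4 m east.
Residual distance = √((-36.6)² + (-5.4)²) = 37.0 m.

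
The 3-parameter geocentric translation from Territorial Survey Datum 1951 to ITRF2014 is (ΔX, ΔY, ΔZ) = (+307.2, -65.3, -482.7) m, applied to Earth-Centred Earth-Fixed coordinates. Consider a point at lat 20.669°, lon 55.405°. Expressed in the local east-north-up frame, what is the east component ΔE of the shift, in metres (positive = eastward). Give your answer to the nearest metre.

ΔE = -290 m

At φ = 20.669°, λ = 55.405°: sin φ = 0.352969, cos φ = 0.935635, sin λ = 0.823186, cos λ = 0.567772.
ΔE = −sin λ·ΔX + cos λ·ΔY = −(0.823186)·(307.2) + (0.567772)·(-65.3) = -289.96 m.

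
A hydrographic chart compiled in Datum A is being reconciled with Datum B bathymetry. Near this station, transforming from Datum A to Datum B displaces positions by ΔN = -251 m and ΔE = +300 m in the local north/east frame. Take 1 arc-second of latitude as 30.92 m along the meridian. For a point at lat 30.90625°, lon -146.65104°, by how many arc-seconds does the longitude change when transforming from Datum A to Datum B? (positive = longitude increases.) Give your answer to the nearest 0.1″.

Δλ = 11.3″

At latitude 30.90625°, cos φ = 0.858009.
1″ of longitude at this latitude = 30.92 × cos φ = 26.5296 m, so Δλ = 300.0 / 26.5296 = 11.308″.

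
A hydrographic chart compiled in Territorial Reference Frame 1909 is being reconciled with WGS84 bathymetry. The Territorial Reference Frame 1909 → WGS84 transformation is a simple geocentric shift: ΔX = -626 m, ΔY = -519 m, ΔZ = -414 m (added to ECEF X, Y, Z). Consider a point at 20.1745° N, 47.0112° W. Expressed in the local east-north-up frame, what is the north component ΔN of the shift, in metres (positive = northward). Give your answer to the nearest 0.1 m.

At φ = 20.1745°, λ = -47.0112°: sin φ = 0.344880, cos φ = 0.938647, sin λ = -0.731487, cos λ = 0.681855.
ΔN = −sin φ cos λ·ΔX − sin φ sin λ·ΔY + cos φ·ΔZ = −(0.344880)(0.681855)(-626) − (0.344880)(-0.731487)(-519) + (0.938647)(-414) = -372.32 m.

ΔN = -372.3 m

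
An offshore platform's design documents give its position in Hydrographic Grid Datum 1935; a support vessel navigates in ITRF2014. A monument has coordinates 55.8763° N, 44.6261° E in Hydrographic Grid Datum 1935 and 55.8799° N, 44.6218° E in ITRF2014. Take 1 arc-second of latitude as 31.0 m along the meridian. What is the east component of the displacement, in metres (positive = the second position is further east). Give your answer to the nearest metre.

Δφ = 55.8799° − 55.8763° = +0.0036°; Δλ = 44.6218° − 44.6261° = -0.0043°.
1° of latitude = 3600 × 31.00 = 111600 m.
ΔN = Δφ × 111600 = 401.8 m; ΔE = Δλ × 111600 × cos(55.8763°) = -0.0043 × 111600 × 0.560981 = -269.2 m.

ΔE = -269 m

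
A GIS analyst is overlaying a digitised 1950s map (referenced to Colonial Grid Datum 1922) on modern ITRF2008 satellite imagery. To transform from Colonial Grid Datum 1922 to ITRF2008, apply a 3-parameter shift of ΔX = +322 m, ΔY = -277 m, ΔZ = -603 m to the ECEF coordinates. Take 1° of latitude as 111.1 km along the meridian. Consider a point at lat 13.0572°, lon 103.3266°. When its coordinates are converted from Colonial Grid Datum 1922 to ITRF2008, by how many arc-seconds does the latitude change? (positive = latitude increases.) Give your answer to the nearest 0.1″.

sin φ = 0.225924, cos φ = 0.974145, sin λ = 0.973072, cos λ = -0.230502.
North component: ΔN = −sin φ cos λ·ΔX − sin φ sin λ·ΔY + cos φ·ΔZ = −(0.225924)(-0.230502)(322) − (0.225924)(0.973072)(-277) + (0.974145)(-603) = -509.75 m.
1° of latitude spans 111100 m, so Δφ = -509.75 / 111100 × 3600 = -16.517″.

Δφ = -16.5″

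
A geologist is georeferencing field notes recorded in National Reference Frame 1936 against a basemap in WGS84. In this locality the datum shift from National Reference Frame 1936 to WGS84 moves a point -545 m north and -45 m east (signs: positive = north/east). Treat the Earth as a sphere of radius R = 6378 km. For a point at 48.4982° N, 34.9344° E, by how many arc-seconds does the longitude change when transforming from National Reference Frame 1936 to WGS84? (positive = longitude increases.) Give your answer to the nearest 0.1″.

At latitude 48.4982°, cos φ = 0.662644.
One radian of longitude at latitude φ spans R cos φ, so Δλ = ΔE / (R cos φ) = -45.0 / (6378000 × 0.662644) = -1.0648e-05 rad = -2.196″.

Δλ = -2.2″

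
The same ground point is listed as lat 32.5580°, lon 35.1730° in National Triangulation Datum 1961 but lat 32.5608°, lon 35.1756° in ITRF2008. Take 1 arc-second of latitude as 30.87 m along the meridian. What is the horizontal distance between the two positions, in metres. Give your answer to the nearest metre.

395 m

Δφ = 32.5608° − 32.5580° = +0.0028°; Δλ = 35.1756° − 35.1730° = +0.0026°.
1° of latitude = 3600 × 30.87 = 111132 m.
ΔN = Δφ × 111132 = 311.2 m; ΔE = Δλ × 111132 × cos(32.5580°) = +0.0026 × 111132 × 0.842847 = 243.5 m.
Distance = √(ΔE² + ΔN²) = √(243.5² + 311.2²) = 395.1 m.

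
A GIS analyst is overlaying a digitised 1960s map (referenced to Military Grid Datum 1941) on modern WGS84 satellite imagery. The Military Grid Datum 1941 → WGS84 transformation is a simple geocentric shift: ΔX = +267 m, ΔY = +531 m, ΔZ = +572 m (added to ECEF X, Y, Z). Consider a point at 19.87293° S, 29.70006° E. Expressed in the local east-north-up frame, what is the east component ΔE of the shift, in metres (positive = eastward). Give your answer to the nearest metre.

The local east axis at (φ, λ) is (−sin λ, cos λ, 0), so ΔE = −sin(29.70006°)·267 + cos(29.70006°)·531 = 328.96 m.

ΔE = 329 m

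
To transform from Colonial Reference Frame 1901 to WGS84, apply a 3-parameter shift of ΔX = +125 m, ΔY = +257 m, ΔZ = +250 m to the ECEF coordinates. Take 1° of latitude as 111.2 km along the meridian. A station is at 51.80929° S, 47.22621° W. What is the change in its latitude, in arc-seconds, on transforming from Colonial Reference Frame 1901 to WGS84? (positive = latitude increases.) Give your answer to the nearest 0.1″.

Δφ = 2.4″

sin φ = -0.785957, cos φ = 0.618281, sin λ = -0.734041, cos λ = 0.679106.
North component: ΔN = −sin φ cos λ·ΔX − sin φ sin λ·ΔY + cos φ·ΔZ = −(-0.785957)(0.679106)(125) − (-0.785957)(-0.734041)(257) + (0.618281)(250) = 73.02 m.
1° of latitude spans 111200 m, so Δφ = 73.02 / 111200 × 3600 = 2.364″.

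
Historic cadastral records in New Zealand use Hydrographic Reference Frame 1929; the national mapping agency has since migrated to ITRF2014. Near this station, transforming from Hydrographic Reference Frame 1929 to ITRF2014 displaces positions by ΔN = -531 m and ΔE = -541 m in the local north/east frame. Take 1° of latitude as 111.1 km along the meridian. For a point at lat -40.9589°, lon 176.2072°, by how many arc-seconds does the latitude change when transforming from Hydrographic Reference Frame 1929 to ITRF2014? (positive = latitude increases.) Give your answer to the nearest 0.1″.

Δφ = -17.2″

1° of latitude = 111.1 km, so Δφ = -531.0 / 111100 = -0.0047795° = -17.206″.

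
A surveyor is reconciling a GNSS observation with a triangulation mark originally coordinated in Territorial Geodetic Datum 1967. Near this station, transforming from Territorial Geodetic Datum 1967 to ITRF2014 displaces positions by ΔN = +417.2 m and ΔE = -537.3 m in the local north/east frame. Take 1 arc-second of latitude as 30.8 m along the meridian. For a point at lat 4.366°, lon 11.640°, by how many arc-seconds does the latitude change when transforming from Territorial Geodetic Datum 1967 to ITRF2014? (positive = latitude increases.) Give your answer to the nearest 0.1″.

1″ of latitude = 30.80 m, so Δφ = 417.2 / 30.80 = 13.545″.

Δφ = 13.5″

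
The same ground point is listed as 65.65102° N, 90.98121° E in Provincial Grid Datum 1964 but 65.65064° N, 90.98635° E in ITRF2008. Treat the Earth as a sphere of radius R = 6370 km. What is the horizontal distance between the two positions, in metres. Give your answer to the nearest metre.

239 m

Δφ = 65.65064° − 65.65102° = -0.00038°; Δλ = 90.98635° − 90.98121° = +0.00514°.
1° along a meridian = πR/180 = 111177 m.
ΔN = Δφ × 111177 = -42.2 m; ΔE = Δλ × 111177 × cos(65.65102°) = +0.00514 × 111177 × 0.412293 = 235.6 m.
Distance = √(ΔE² + ΔN²) = √(235.6² + (-42.2)²) = 239.4 m.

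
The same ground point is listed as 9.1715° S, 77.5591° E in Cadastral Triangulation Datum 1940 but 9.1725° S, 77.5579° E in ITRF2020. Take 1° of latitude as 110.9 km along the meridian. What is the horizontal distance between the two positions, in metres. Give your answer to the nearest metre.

172 m

Δφ = -9.1725° − -9.1715° = -0.0010°; Δλ = 77.5579° − 77.5591° = -0.0012°.
ΔN = Δφ × 110900 = -110.9 m; ΔE = Δλ × 110900 × cos(-9.1715°) = -0.0012 × 110900 × 0.987216 = -131.4 m.
Distance = √(ΔE² + ΔN²) = √((-131.4)² + (-110.9)²) = 171.9 m.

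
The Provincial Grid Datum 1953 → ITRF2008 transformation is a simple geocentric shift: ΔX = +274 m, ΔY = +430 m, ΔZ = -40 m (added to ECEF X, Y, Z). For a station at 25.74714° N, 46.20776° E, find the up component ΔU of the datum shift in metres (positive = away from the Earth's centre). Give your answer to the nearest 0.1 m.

ΔU = 433.0 m

At φ = 25.74714°, λ = 46.20776°: sin φ = 0.434400, cos φ = 0.900720, sin λ = 0.721854, cos λ = 0.692045.
ΔU = cos φ cos λ·ΔX + cos φ sin λ·ΔY + sin φ·ΔZ = (0.900720)(0.692045)(274) + (0.900720)(0.721854)(430) + (0.434400)(-40) = 433.00 m.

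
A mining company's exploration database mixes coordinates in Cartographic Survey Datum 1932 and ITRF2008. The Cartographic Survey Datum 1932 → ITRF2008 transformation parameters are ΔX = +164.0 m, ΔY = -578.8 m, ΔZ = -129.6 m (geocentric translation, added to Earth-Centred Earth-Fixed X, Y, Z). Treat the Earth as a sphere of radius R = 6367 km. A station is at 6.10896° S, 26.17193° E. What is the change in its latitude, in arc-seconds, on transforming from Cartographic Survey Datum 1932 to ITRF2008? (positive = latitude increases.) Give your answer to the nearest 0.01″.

sin φ = -0.106420, cos φ = 0.994321, sin λ = 0.441066, cos λ = 0.897475.
North component: ΔN = −sin φ cos λ·ΔX − sin φ sin λ·ΔY + cos φ·ΔZ = −(-0.106420)(0.897475)(164.0) − (-0.106420)(0.441066)(-578.8) + (0.994321)(-129.6) = -140.37 m.
1° of latitude spans πR/180 = 111125 m, so Δφ = -140.37 / 111125 × 3600 = -4.547″.

Δφ = -4.55″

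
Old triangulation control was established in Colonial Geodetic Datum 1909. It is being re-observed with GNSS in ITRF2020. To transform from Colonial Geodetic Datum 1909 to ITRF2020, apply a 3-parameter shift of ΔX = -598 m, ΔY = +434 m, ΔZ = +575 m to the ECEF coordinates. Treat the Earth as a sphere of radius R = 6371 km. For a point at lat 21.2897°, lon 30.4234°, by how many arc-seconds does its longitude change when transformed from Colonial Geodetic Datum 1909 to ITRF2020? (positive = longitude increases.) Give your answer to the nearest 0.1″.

Δλ = 23.5″

sin φ = 0.363084, cos φ = 0.931757, sin λ = 0.506386, cos λ = 0.862307.
East component: ΔE = −sin λ·ΔX + cos λ·ΔY = −(0.506386)(-598) + (0.862307)(434) = 677.06 m.
1° of latitude spans πR/180 = 111195 m; at latitude φ, 1° of longitude spans that × cos φ = 103606.6 m, so Δλ = 677.06 / 103606.6 × 3600 = 23.526″.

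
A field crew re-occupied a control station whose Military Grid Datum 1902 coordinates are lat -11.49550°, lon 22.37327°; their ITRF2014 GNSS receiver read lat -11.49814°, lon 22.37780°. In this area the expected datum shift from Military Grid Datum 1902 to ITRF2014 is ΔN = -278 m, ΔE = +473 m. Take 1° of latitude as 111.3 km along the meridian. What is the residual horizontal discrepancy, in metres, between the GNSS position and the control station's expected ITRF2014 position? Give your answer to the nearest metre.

Observed coordinate differences: Δφ = -0.00264°, Δλ = +0.00453°.
Converting to metres (1° lat = 111300 m, cos φ = 0.979940): observed ΔN = -293.8 m, observed ΔE = 494.1 m.
Subtracting the expected shift leaves a residual of -293.8 − (-278) = -15.8 m north and 494.1 − (473) = 21.1 m east.
Residual distance = √((-15.8)² + 21.1²) = 26.4 m.

26 m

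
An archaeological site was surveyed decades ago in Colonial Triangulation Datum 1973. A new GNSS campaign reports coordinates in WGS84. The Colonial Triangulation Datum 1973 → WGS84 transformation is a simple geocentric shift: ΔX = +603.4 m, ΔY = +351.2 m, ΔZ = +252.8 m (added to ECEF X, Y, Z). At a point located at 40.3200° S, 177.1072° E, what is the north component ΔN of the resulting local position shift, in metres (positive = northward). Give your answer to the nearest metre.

At φ = -40.3200°, λ = 177.1072°: sin φ = -0.647056, cos φ = 0.762443, sin λ = 0.050467, cos λ = -0.998726.
ΔN = −sin φ cos λ·ΔX − sin φ sin λ·ΔY + cos φ·ΔZ = −(-0.647056)(-0.998726)(603.4) − (-0.647056)(0.050467)(351.2) + (0.762443)(252.8) = -185.72 m.

ΔN = -186 m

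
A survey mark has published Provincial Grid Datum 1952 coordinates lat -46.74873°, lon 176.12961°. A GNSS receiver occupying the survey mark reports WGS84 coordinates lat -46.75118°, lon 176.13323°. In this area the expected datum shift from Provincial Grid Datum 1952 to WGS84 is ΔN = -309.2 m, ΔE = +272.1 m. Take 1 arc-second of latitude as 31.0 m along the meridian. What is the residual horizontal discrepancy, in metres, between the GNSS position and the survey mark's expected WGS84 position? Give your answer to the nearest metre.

Observed coordinate differences: Δφ = -0.00245°, Δλ = +0.00362°.
Converting to metres (1° lat = 111600 m, cos φ = 0.685199): observed ΔN = -273.4 m, observed ΔE = 276.8 m.
Subtracting the expected shift leaves a residual of -273.4 − (-309.2) = 35.8 m north and 276.8 − (272.1) = 4.7 m east.
Residual distance = √(35.8² + 4.7²) = 36.1 m.

36 m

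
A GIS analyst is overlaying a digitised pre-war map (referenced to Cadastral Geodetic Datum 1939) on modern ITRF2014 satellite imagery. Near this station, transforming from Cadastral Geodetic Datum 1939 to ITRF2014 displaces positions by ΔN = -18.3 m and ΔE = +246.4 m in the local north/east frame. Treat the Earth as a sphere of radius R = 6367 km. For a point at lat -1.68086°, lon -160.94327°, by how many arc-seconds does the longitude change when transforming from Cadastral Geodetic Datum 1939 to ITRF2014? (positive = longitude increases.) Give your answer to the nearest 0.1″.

Δλ = 8.0″

At latitude -1.68086°, cos φ = 0.999570.
One radian of longitude at latitude φ spans R cos φ, so Δλ = ΔE / (R cos φ) = 246.4 / (6367000 × 0.999570) = 3.8716e-05 rad = 7.986″.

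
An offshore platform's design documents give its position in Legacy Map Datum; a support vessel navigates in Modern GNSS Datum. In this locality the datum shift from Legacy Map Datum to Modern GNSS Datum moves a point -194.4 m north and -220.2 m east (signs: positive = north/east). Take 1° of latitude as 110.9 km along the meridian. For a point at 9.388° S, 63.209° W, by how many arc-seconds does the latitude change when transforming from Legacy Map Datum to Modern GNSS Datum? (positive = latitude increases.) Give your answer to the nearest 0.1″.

1° of latitude = 110.9 km, so Δφ = -194.4 / 110900 = -0.0017529° = -6.311″.

Δφ = -6.3″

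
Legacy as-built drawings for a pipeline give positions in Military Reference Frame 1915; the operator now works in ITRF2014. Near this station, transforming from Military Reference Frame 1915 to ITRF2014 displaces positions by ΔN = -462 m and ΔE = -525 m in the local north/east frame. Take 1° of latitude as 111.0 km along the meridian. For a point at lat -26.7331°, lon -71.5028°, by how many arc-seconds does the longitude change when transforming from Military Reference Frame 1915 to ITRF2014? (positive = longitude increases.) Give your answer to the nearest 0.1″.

Δλ = -19.1″

At latitude -26.7331°, cos φ = 0.893112.
1° of longitude at this latitude = 111.0 × cos φ = 99.14 km, so Δλ = -525.0 / 99135.4 = -0.0052958° = -19.065″.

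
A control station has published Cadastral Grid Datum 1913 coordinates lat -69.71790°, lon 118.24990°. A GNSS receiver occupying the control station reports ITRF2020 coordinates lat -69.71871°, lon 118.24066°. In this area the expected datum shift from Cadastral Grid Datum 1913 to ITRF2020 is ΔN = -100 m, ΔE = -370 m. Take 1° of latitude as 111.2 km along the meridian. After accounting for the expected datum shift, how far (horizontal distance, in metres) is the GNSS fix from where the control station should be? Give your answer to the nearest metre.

17 m

Observed coordinate differences: Δφ = -0.00081°, Δλ = -0.00924°.
Converting to metres (1° lat = 111200 m, cos φ = 0.346643): observed ΔN = -90.1 m, observed ΔE = -356.2 m.
Subtracting the expected shift leaves a residual of -90.1 − (-100) = 9.9 m north and -356.2 − (-370) = 13.8 m east.
Residual distance = √(9.9² + 13.8²) = 17.0 m.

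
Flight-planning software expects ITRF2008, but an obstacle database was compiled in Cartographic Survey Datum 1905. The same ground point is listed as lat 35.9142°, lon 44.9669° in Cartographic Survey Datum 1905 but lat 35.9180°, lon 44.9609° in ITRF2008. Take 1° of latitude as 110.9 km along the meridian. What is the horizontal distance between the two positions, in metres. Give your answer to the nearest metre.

684 m

Δφ = 35.9180° − 35.9142° = +0.0038°; Δλ = 44.9609° − 44.9669° = -0.0060°.
ΔN = Δφ × 110900 = 421.4 m; ΔE = Δλ × 110900 × cos(35.9142°) = -0.0060 × 110900 × 0.809896 = -538.9 m.
Distance = √(ΔE² + ΔN²) = √((-538.9)² + 421.4²) = 684.1 m.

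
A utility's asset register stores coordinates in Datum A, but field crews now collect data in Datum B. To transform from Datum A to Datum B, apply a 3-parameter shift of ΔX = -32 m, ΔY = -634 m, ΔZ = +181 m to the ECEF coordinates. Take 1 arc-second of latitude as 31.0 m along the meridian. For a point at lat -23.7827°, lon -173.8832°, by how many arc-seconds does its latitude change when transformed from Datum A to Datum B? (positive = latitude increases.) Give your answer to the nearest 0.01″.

sin φ = -0.403269, cos φ = 0.915081, sin λ = -0.106556, cos λ = -0.994307.
North component: ΔN = −sin φ cos λ·ΔX − sin φ sin λ·ΔY + cos φ·ΔZ = −(-0.403269)(-0.994307)(-32) − (-0.403269)(-0.106556)(-634) + (0.915081)(181) = 205.70 m.
1° of latitude spans 3600 × 31.00 = 111600 m, so Δφ = 205.70 / 111600 × 3600 = 6.636″.

Δφ = 6.64″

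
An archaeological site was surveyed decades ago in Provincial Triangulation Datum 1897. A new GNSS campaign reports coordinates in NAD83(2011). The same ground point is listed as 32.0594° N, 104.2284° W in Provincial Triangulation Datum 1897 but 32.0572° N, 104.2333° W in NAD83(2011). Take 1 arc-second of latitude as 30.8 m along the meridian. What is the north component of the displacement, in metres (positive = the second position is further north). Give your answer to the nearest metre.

ΔN = -244 m

Δφ = 32.0572° − 32.0594° = -0.0022°; Δλ = -104.2333° − -104.2284° = -0.0049°.
1° of latitude = 3600 × 30.80 = 110880 m.
ΔN = Δφ × 110880 = -243.9 m; ΔE = Δλ × 110880 × cos(32.0594°) = -0.0049 × 110880 × 0.847498 = -460.5 m.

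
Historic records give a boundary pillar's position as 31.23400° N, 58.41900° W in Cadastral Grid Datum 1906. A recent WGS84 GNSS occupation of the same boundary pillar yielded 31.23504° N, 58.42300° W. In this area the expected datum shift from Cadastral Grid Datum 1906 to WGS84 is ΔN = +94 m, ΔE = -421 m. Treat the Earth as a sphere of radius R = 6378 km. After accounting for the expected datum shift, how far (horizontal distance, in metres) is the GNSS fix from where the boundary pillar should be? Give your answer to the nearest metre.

Observed coordinate differences: Δφ = +0.00104°, Δλ = -0.00400°.
Converting to metres (1° lat = 111317 m, cos φ = 0.855057): observed ΔN = 115.8 m, observed ΔE = -380.7 m.
Subtracting the expected shift leaves a residual of 115.8 − (94) = 21.8 m north and -380.7 − (-421) = 40.3 m east.
Residual distance = √(21.8² + 40.3²) = 45.8 m.

46 m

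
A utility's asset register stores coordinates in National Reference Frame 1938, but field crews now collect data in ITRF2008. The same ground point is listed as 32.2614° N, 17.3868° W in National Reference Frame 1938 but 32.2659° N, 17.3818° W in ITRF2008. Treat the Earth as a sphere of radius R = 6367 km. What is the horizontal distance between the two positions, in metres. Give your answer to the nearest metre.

Δφ = 32.2659° − 32.2614° = +0.0045°; Δλ = -17.3818° − -17.3868° = +0.0050°.
1° along a meridian = πR/180 = 111125 m.
ΔN = Δφ × 111125 = 500.1 m; ΔE = Δλ × 111125 × cos(32.2614°) = +0.0050 × 111125 × 0.845622 = 469.8 m.
Distance = √(ΔE² + ΔN²) = √(469.8² + 500.1²) = 686.2 m.

686 m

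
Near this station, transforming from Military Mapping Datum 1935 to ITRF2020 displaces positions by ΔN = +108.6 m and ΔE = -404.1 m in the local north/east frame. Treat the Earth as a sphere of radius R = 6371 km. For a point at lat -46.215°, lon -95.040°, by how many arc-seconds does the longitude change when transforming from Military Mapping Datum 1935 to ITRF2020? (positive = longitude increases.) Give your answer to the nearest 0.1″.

Δλ = -18.9″

At latitude -46.215°, cos φ = 0.691954.
One radian of longitude at latitude φ spans R cos φ, so Δλ = ΔE / (R cos φ) = -404.1 / (6371000 × 0.691954) = -9.1665e-05 rad = -18.907″.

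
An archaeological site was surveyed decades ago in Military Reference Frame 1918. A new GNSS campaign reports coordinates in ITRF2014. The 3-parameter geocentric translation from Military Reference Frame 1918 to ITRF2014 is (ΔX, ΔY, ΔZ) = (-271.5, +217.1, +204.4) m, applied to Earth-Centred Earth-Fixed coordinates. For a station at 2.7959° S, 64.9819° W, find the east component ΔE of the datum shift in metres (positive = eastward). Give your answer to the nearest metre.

At φ = -2.7959°, λ = -64.9819°: sin φ = -0.048778, cos φ = 0.998810, sin λ = -0.906174, cos λ = 0.422905.
ΔE = −sin λ·ΔX + cos λ·ΔY = −(-0.906174)·(-271.5) + (0.422905)·(217.1) = -154.21 m.

ΔE = -154 m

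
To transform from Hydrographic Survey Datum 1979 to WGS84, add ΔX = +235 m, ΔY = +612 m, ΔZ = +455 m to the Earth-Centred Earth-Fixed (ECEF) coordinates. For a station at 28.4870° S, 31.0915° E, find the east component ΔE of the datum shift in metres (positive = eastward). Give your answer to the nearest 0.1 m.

ΔE = 402.7 m

The local east axis at (φ, λ) is (−sin λ, cos λ, 0), so ΔE = −sin(31.0915°)·235 + cos(31.0915°)·612 = 402.73 m.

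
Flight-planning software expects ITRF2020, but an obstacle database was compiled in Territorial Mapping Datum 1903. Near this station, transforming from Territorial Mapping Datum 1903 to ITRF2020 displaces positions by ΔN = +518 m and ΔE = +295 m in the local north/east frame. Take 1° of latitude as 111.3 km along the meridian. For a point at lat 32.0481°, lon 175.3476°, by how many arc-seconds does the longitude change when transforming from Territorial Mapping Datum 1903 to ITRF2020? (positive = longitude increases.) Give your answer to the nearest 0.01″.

At latitude 32.0481°, cos φ = 0.847603.
1° of longitude at this latitude = 111.3 × cos φ = 94.34 km, so Δλ = 295.0 / 94338.2 = 0.0031270° = 11.257″.

Δλ = 11.26″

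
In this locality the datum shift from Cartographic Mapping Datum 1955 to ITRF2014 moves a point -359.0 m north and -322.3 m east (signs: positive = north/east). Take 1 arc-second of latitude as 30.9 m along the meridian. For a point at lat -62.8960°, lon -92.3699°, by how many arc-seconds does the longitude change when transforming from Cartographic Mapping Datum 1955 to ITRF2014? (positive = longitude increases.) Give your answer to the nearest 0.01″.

At latitude -62.8960°, cos φ = 0.455607.
1″ of longitude at this latitude = 30.90 × cos φ = 14.0783 m, so Δλ = -322.3 / 14.0783 = -22.893″.

Δλ = -22.89″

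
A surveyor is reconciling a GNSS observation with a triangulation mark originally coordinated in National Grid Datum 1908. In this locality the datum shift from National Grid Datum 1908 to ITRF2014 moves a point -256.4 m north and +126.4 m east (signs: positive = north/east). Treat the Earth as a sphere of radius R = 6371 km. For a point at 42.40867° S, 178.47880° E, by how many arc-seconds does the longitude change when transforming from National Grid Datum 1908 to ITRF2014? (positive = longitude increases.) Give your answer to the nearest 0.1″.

At latitude -42.40867°, cos φ = 0.738353.
One radian of longitude at latitude φ spans R cos φ, so Δλ = ΔE / (R cos φ) = 126.4 / (6371000 × 0.738353) = 2.6870e-05 rad = 5.542″.

Δλ = 5.5″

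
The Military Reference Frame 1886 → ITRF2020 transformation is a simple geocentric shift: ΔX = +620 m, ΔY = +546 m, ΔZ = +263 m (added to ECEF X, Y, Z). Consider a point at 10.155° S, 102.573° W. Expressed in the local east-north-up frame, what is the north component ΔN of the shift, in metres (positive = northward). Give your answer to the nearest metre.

At φ = -10.155°, λ = -102.573°: sin φ = -0.176312, cos φ = 0.984334, sin λ = -0.976019, cos λ = -0.217683.
ΔN = −sin φ cos λ·ΔX − sin φ sin λ·ΔY + cos φ·ΔZ = −(-0.176312)(-0.217683)(620) − (-0.176312)(-0.976019)(546) + (0.984334)(263) = 141.13 m.

ΔN = 141 m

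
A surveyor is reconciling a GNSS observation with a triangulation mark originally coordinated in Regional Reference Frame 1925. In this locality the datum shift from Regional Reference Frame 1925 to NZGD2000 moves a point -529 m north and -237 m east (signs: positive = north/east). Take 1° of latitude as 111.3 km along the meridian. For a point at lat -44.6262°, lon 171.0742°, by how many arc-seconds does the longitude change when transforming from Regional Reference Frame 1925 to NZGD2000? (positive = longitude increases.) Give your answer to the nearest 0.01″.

At latitude -44.6262°, cos φ = 0.711705.
1° of longitude at this latitude = 111.3 × cos φ = 79.21 km, so Δλ = -237.0 / 79212.8 = -0.0029919° = -10.771″.

Δλ = -10.77″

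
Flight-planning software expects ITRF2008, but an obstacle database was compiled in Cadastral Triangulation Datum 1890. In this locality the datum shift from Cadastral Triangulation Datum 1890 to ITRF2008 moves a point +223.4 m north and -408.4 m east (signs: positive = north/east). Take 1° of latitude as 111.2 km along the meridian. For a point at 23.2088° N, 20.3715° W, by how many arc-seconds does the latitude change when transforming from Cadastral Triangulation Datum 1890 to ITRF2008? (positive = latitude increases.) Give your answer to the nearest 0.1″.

Δφ = 7.2″

1° of latitude = 111.2 km, so Δφ = 223.4 / 111200 = 0.0020090° = 7.232″.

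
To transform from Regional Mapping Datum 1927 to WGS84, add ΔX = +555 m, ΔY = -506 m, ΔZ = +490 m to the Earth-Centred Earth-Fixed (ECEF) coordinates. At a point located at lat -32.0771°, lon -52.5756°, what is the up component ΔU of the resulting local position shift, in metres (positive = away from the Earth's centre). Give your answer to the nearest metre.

ΔU = 366 m

At φ = -32.0771°, λ = -52.5756°: sin φ = -0.531060, cos φ = 0.847334, sin λ = -0.794156, cos λ = 0.607714.
ΔU = cos φ cos λ·ΔX + cos φ sin λ·ΔY + sin φ·ΔZ = (0.847334)(0.607714)(555) + (0.847334)(-0.794156)(-506) + (-0.531060)(490) = 366.07 m.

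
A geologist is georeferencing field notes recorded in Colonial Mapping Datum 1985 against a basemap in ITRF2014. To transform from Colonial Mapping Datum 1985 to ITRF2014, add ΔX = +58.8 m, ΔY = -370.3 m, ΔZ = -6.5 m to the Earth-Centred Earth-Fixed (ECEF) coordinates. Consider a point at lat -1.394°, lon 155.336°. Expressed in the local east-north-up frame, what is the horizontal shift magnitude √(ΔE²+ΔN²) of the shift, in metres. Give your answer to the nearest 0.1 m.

312.2 m

At φ = -1.394°, λ = 155.336°: sin φ = -0.024327, cos φ = 0.999704, sin λ = 0.417296, cos λ = -0.908771.
ΔE = −sin λ·ΔX + cos λ·ΔY = −(0.417296)·(58.8) + (-0.908771)·(-370.3) = 311.98 m.
ΔN = −sin φ cos λ·ΔX − sin φ sin λ·ΔY + cos φ·ΔZ = −(-0.024327)(-0.908771)(58.8) − (-0.024327)(0.417296)(-370.3) + (0.999704)(-6.5) = -11.56 m.
Horizontal magnitude = √(ΔE² + ΔN²) = √(311.98² + (-11.56)²) = 312.19 m.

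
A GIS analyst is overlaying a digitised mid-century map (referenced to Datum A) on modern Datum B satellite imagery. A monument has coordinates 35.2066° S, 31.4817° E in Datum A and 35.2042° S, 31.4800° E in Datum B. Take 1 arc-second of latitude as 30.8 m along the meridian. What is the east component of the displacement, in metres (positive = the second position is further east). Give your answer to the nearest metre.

ΔE = -154 m

Δφ = -35.2042° − -35.2066° = +0.0024°; Δλ = 31.4800° − 31.4817° = -0.0017°.
1° of latitude = 3600 × 30.80 = 110880 m.
ΔN = Δφ × 110880 = 266.1 m; ΔE = Δλ × 110880 × cos(-35.2066°) = -0.0017 × 110880 × 0.817078 = -154.0 m.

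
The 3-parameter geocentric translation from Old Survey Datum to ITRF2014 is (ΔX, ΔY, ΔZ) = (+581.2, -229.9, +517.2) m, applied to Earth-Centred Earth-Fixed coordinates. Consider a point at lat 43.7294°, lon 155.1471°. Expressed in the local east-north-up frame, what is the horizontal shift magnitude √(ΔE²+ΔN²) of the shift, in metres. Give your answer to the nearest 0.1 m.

At φ = 43.7294°, λ = 155.1471°: sin φ = 0.691253, cos φ = 0.722613, sin λ = 0.420290, cos λ = -0.907390.
ΔE = −sin λ·ΔX + cos λ·ΔY = −(0.420290)·(581.2) + (-0.907390)·(-229.9) = -35.66 m.
ΔN = −sin φ cos λ·ΔX − sin φ sin λ·ΔY + cos φ·ΔZ = −(0.691253)(-0.907390)(581.2) − (0.691253)(0.420290)(-229.9) + (0.722613)(517.2) = 805.08 m.
Horizontal magnitude = √(ΔE² + ΔN²) = √((-35.66)² + 805.08²) = 805.87 m.

805.9 m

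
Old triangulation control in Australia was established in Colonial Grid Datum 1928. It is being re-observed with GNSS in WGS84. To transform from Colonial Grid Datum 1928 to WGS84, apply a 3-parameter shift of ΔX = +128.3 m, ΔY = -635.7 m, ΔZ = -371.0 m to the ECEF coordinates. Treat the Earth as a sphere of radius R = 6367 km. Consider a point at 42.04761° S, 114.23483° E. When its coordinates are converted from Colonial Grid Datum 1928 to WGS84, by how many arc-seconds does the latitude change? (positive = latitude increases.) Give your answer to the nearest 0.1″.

sin φ = -0.669748, cos φ = 0.742589, sin λ = 0.911871, cos λ = -0.410477.
North component: ΔN = −sin φ cos λ·ΔX − sin φ sin λ·ΔY + cos φ·ΔZ = −(-0.669748)(-0.410477)(128.3) − (-0.669748)(0.911871)(-635.7) + (0.742589)(-371.0) = -699.01 m.
1° of latitude spans πR/180 = 111125 m, so Δφ = -699.01 / 111125 × 3600 = -22.645″.

Δφ = -22.6″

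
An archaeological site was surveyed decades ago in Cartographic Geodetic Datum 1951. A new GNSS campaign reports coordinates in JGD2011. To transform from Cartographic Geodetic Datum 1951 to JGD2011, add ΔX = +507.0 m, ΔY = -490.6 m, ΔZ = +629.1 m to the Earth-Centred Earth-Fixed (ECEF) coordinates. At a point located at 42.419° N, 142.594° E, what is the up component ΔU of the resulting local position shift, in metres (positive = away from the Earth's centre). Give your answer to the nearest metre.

ΔU = -93 m

At φ = 42.419°, λ = 142.594°: sin φ = 0.674547, cos φ = 0.738232, sin λ = 0.607459, cos λ = -0.794351.
ΔU = cos φ cos λ·ΔX + cos φ sin λ·ΔY + sin φ·ΔZ = (0.738232)(-0.794351)(507.0) + (0.738232)(0.607459)(-490.6) + (0.674547)(629.1) = -92.96 m.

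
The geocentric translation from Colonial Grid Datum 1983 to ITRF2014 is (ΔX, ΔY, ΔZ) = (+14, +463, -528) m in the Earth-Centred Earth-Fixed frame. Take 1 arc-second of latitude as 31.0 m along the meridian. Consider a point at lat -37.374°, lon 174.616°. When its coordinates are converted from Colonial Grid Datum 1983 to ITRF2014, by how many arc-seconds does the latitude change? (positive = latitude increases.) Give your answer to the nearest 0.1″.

Δφ = -13.0″

sin φ = -0.607015, cos φ = 0.794690, sin λ = 0.093830, cos λ = -0.995588.
North component: ΔN = −sin φ cos λ·ΔX − sin φ sin λ·ΔY + cos φ·ΔZ = −(-0.607015)(-0.995588)(14) − (-0.607015)(0.093830)(463) + (0.794690)(-528) = -401.69 m.
1° of latitude spans 3600 × 31.00 = 111600 m, so Δφ = -401.69 / 111600 × 3600 = -12.958″.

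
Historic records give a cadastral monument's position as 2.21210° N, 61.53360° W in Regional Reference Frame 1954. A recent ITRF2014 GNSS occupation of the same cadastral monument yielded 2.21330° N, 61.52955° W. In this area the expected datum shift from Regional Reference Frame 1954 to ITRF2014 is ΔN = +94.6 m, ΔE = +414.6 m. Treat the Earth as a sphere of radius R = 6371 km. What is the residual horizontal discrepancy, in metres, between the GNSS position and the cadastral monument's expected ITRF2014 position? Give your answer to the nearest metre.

53 m

Observed coordinate differences: Δφ = +0.00120°, Δλ = +0.00405°.
Converting to metres (1° lat = 111195 m, cos φ = 0.999255): observed ΔN = 133.4 m, observed ΔE = 450.0 m.
Subtracting the expected shift leaves a residual of 133.4 − (94.6) = 38.8 m north and 450.0 − (414.6) = 35.4 m east.
Residual distance = √(38.8² + 35.4²) = 52.6 m.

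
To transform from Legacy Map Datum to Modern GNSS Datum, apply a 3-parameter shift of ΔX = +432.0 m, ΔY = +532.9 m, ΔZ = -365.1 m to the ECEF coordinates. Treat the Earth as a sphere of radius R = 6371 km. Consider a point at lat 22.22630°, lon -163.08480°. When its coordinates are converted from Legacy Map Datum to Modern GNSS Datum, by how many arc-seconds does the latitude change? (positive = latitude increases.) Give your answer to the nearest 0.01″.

Δφ = -3.98″

sin φ = 0.378266, cos φ = 0.925697, sin λ = -0.290956, cos λ = -0.956736.
North component: ΔN = −sin φ cos λ·ΔX − sin φ sin λ·ΔY + cos φ·ΔZ = −(0.378266)(-0.956736)(432.0) − (0.378266)(-0.290956)(532.9) + (0.925697)(-365.1) = -122.98 m.
1° of latitude spans πR/180 = 111195 m, so Δφ = -122.98 / 111195 × 3600 = -3.982″.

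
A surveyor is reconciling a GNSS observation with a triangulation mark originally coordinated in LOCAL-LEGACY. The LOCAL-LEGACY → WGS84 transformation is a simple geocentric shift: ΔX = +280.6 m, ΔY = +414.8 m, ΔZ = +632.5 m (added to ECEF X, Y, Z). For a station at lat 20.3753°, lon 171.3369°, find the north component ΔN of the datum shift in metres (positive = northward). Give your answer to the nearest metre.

ΔN = 668 m

The local north axis is (−sin φ cos λ, −sin φ sin λ, cos φ), giving ΔN = 96.581 − 21.753 + 592.926 = 667.75 m.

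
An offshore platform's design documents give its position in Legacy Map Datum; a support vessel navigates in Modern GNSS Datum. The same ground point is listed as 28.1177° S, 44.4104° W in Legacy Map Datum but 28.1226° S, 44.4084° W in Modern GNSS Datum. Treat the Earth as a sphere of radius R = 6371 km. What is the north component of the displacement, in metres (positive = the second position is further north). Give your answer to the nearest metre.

ΔN = -545 m

Δφ = -28.1226° − -28.1177° = -0.0049°; Δλ = -44.4084° − -44.4104° = +0.0020°.
1° along a meridian = πR/180 = 111195 m.
ΔN = Δφ × 111195 = -544.9 m; ΔE = Δλ × 111195 × cos(-28.1177°) = +0.0020 × 111195 × 0.881981 = 196.1 m.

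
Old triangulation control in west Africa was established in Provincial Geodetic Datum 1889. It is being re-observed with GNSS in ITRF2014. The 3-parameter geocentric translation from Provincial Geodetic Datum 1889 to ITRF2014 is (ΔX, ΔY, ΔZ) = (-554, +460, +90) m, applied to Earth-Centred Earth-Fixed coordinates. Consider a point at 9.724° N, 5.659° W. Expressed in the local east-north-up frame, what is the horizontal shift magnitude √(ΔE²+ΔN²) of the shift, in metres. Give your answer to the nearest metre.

445 m

The local east axis at (φ, λ) is (−sin λ, cos λ, 0), so ΔE = −sin(-5.659°)·(-554) + cos(-5.659°)·460 = 403.13 m.
The local north axis is (−sin φ cos λ, −sin φ sin λ, cos φ), giving ΔN = 93.116 + 7.661 + 88.707 = 189.48 m.
Horizontal magnitude = √(ΔE² + ΔN²) = √(403.13² + 189.48²) = 445.44 m.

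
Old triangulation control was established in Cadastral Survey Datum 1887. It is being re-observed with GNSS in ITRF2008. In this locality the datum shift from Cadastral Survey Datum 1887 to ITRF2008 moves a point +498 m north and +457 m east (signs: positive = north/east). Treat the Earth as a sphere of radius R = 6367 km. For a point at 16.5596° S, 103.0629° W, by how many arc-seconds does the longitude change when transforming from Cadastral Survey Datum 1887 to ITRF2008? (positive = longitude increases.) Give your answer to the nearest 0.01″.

Δλ = 15.45″

At latitude -16.5596°, cos φ = 0.958524.
One radian of longitude at latitude φ spans R cos φ, so Δλ = ΔE / (R cos φ) = 457.0 / (6367000 × 0.958524) = 7.4882e-05 rad = 15.446″.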